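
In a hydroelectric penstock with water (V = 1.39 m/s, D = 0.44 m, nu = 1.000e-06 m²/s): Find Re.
Formula: Re = \frac{V D}{\nu}
Re = 1.39·0.44/1.000e-06 = 611600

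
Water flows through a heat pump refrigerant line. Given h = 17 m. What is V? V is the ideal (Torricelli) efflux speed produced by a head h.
Formula: V = \sqrt{2 g h}
V = √(2·9.81·17) = 18.26 m/s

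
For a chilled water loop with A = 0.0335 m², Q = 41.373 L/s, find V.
Formula: Q = A V
Substituting knowns: 41.373 = 0.0335·V·1000
Solving for V: V = (41.373/1000)/0.0335 = 1.235 m/s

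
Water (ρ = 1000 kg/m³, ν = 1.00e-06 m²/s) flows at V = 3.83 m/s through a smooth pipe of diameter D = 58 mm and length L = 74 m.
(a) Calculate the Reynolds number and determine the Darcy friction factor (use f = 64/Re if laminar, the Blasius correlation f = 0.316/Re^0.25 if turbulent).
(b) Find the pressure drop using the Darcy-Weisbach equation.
(a) Re = V·D/ν = 3.83·0.058/1.00e-06 = 222140 → turbulent (Re > 4000); f = 0.316/Re^0.25 = 0.316/222140^0.25 = 0.014556 (Blasius is strictly valid for Re ≲ 1e5; used here as the smooth-pipe estimate the problem specifies)
(b) Darcy-Weisbach: ΔP = f·(L/D)·½ρV²/1000 = 0.014556·(74/0.058)·½·1000·3.83²/1000 = 136.2 kPa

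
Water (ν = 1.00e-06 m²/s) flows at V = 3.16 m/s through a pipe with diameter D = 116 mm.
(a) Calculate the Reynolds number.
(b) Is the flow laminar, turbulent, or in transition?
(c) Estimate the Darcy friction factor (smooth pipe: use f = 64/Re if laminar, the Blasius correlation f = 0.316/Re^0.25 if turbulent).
(a) Re = V·D/ν = 3.16·0.116/1.00e-06 = 366560
(b) Flow regime: turbulent (Re > 4000)
(c) Friction factor: f = 0.316/Re^0.25 = 0.316/366560^0.25 = 0.01284 (Blasius is strictly valid for Re ≲ 1e5; used here as the smooth-pipe estimate the problem specifies)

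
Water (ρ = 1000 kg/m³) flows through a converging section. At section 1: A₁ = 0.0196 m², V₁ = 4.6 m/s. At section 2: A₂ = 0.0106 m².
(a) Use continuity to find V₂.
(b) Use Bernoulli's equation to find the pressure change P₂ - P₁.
(a) Continuity: A₁V₁=A₂V₂ -> V₂=A₁V₁/A₂=0.0196*4.6/0.0106=8.51 m/s
(b) Bernoulli: P₂-P₁=0.5*rho*(V₁^2-V₂^2)/1000=0.5*1000*(4.6^2-8.51^2)/1000=-25.63 kPa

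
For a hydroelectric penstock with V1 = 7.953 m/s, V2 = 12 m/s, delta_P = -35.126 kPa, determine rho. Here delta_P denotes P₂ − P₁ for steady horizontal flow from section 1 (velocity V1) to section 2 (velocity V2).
Formula: \Delta P = \frac{1}{2} \rho (V_1^2 - V_2^2)
Substituting knowns: -35.126 = 0.5·rho·(7.953² − 12²)/1000
Solving for rho: rho = 2·(-35.126·1000)/(7.953² − 12²) = 870 kg/m³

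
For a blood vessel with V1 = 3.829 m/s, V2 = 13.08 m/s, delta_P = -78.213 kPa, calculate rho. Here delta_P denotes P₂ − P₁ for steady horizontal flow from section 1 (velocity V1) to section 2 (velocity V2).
Formula: \Delta P = \frac{1}{2} \rho (V_1^2 - V_2^2)
Substituting knowns: -78.213 = 0.5·rho·(3.829² − 13.08²)/1000
Solving for rho: rho = 2·(-78.213·1000)/(3.829² − 13.08²) = 1000 kg/m³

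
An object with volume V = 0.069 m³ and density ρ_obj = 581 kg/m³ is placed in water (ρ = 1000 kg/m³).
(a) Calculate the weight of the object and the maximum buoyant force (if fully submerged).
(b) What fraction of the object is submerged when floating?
(a) W=rho_obj*g*V=581*9.81*0.069=393.3 N; F_B(max)=rho*g*V=1000*9.81*0.069=676.9 N
(b) Floating fraction=rho_obj/rho=581/1000=0.581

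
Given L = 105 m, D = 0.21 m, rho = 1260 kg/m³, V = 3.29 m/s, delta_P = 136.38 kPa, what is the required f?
Formula: \Delta P = f \frac{L}{D} \frac{\rho V^2}{2}
Substituting knowns: 136.38 = f·(105/0.21)·0.5·1260·3.29²/1000
Solving for f: f = (136.38·1000)/((105/0.21)·0.5·1260·3.29²) = 0.04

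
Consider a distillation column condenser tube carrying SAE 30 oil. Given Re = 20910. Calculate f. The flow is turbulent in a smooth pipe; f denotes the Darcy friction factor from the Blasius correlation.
Formula: f = \frac{0.316}{Re^{0.25}}
f = 0.316/20910^0.25 = 0.02628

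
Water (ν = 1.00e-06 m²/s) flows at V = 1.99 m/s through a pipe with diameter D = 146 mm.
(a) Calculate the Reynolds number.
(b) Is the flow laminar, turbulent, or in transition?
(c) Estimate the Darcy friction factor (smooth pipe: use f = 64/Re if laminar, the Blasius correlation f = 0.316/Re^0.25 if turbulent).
(a) Re = V·D/ν = 1.99·0.146/1.00e-06 = 290540
(b) Flow regime: turbulent (Re > 4000)
(c) Friction factor: f = 0.316/Re^0.25 = 0.316/290540^0.25 = 0.01361 (Blasius is strictly valid for Re ≲ 1e5; used here as the smooth-pipe estimate the problem specifies)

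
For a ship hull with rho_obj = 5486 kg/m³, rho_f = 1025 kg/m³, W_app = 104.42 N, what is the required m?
Formula: W_{app} = mg\left(1 - \frac{\rho_f}{\rho_{obj}}\right)
Substituting knowns: 104.42 = m·9.81·(1 − 1025/5486)
Solving for m: m = 104.42/(9.81·(1 − 1025/5486)) = 13.09 kg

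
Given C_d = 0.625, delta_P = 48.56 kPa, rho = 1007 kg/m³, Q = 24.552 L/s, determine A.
Formula: Q = C_d A \sqrt{\frac{2 \Delta P}{\rho}}
Substituting knowns: 24.552 = 0.625·A·√(2·(48.56·1000)/1007)·1000
Solving for A: A = (24.552/1000)/(0.625·√(2·(48.56·1000)/1007)) = 0.004 m²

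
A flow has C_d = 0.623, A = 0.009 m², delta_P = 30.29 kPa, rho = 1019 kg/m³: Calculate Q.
Formula: Q = C_d A \sqrt{\frac{2 \Delta P}{\rho}}
Q = 0.623·0.009·√(2·(30.29·1000)/1019)·1000 = 43.23 L/s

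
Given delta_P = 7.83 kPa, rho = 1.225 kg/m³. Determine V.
Formula: V = \sqrt{\frac{2 \Delta P}{\rho}}
V = √(2·(7.83·1000)/1.225) = 113.1 m/s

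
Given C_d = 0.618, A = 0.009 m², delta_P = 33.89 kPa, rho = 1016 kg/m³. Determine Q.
Formula: Q = C_d A \sqrt{\frac{2 \Delta P}{\rho}}
Q = 0.618·0.009·√(2·(33.89·1000)/1016)·1000 = 45.43 L/s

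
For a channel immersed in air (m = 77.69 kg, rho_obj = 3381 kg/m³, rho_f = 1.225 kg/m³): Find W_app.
Formula: W_{app} = mg\left(1 - \frac{\rho_f}{\rho_{obj}}\right)
W_app = 77.69·9.81·(1 − 1.225/3381) = 761.9 N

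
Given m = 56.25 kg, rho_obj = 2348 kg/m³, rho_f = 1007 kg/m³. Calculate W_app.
Formula: W_{app} = mg\left(1 - \frac{\rho_f}{\rho_{obj}}\right)
W_app = 56.25·9.81·(1 − 1007/2348) = 315.2 N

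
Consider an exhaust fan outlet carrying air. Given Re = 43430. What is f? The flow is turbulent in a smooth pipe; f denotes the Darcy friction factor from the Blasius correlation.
Formula: f = \frac{0.316}{Re^{0.25}}
f = 0.316/43430^0.25 = 0.02189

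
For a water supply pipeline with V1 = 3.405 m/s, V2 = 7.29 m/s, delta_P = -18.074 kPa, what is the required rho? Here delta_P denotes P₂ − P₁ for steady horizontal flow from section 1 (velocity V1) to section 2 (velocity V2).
Formula: \Delta P = \frac{1}{2} \rho (V_1^2 - V_2^2)
Substituting knowns: -18.074 = 0.5·rho·(3.405² − 7.29²)/1000
Solving for rho: rho = 2·(-18.074·1000)/(3.405² − 7.29²) = 870 kg/m³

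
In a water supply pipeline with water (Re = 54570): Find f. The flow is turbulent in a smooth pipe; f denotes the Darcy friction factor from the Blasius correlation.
Formula: f = \frac{0.316}{Re^{0.25}}
f = 0.316/54570^0.25 = 0.02068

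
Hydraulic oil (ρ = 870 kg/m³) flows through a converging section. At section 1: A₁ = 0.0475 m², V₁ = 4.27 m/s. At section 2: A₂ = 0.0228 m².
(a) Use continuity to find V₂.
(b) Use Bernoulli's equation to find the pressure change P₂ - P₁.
(a) Continuity: A₁V₁=A₂V₂ -> V₂=A₁V₁/A₂=0.0475*4.27/0.0228=8.90 m/s
(b) Bernoulli: P₂-P₁=0.5*rho*(V₁^2-V₂^2)/1000=0.5*870*(4.27^2-8.90^2)/1000=-26.53 kPa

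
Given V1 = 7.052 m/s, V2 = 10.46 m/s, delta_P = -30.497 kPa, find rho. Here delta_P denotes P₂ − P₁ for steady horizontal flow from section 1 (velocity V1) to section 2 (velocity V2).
Formula: \Delta P = \frac{1}{2} \rho (V_1^2 - V_2^2)
Substituting knowns: -30.497 = 0.5·rho·(7.052² − 10.46²)/1000
Solving for rho: rho = 2·(-30.497·1000)/(7.052² − 10.46²) = 1022 kg/m³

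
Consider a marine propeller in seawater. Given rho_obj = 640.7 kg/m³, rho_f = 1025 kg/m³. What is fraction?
Formula: f_{sub} = \frac{\rho_{obj}}{\rho_f}
fraction = 640.7/1025 = 0.6251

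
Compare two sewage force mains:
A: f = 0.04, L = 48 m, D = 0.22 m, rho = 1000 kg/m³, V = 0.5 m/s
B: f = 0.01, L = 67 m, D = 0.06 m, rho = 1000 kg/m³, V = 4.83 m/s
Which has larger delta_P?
delta_P(A) = 1.091 kPa, delta_P(B) = 130.3 kPa. Answer: B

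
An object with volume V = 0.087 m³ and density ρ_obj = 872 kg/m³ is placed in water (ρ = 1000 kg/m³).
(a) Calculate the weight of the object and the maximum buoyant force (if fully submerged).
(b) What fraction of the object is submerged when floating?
(a) W=rho_obj*g*V=872*9.81*0.087=744.2 N; F_B(max)=rho*g*V=1000*9.81*0.087=853.5 N
(b) Floating fraction=rho_obj/rho=872/1000=0.872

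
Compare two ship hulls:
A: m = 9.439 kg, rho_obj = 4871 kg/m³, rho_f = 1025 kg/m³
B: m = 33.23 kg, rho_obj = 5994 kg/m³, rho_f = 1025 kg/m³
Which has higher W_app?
W_app(A) = 73.11 N, W_app(B) = 270.2 N. Answer: B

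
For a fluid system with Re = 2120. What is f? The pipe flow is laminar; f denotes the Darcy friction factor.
Formula: f = \frac{64}{Re}
f = 64/2120 = 0.03019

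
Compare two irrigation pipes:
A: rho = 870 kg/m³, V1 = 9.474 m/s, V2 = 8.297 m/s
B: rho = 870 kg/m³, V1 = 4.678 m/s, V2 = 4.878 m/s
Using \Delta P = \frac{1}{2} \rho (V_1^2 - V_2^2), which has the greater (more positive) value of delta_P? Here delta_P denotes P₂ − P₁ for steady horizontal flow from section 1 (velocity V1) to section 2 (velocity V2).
delta_P(A) = 9.099 kPa, delta_P(B) = -0.8314 kPa. Answer: A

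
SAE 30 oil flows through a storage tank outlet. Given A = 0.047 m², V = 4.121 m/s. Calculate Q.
Formula: Q = A V
Q = 0.047·4.121·1000 = 193.7 L/s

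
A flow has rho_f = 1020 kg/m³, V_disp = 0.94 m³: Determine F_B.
Formula: F_B = \rho_f g V_{disp}
F_B = 1020·9.81·0.94 = 9406 N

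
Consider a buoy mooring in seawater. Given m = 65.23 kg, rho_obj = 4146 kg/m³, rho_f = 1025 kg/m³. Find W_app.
Formula: W_{app} = mg\left(1 - \frac{\rho_f}{\rho_{obj}}\right)
W_app = 65.23·9.81·(1 − 1025/4146) = 481.7 N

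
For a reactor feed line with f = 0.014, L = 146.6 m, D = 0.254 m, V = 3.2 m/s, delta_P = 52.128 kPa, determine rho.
Formula: \Delta P = f \frac{L}{D} \frac{\rho V^2}{2}
Substituting knowns: 52.128 = 0.014·(146.6/0.254)·0.5·rho·3.2²/1000
Solving for rho: rho = (52.128·1000)/(0.014·(146.6/0.254)·0.5·3.2²) = 1260 kg/m³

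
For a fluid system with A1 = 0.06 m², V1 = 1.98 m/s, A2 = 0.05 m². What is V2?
Formula: V_2 = \frac{A_1 V_1}{A_2}
V2 = 0.06·1.98/0.05 = 2.376 m/s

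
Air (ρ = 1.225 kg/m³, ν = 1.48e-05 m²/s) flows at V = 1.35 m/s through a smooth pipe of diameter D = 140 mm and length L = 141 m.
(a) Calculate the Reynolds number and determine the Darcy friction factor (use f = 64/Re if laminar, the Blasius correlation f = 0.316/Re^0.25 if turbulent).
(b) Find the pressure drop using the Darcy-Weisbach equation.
(a) Re = V·D/ν = 1.35·0.14/1.48e-05 = 12770 → turbulent (Re > 4000); f = 0.316/Re^0.25 = 0.316/12770^0.25 = 0.029726
(b) Darcy-Weisbach: ΔP = f·(L/D)·½ρV²/1000 = 0.029726·(141/0.140)·½·1.225·1.35²/1000 = 0.03342 kPa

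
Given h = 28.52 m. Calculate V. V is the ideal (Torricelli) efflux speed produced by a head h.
Formula: V = \sqrt{2 g h}
V = √(2·9.81·28.52) = 23.66 m/s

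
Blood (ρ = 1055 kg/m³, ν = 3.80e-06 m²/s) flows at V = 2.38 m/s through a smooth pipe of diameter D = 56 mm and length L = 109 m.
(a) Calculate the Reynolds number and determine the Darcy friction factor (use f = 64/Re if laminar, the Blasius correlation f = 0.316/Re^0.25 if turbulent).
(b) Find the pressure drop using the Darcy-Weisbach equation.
(a) Re = V·D/ν = 2.38·0.056/3.80e-06 = 35074 → turbulent (Re > 4000); f = 0.316/Re^0.25 = 0.316/35074^0.25 = 0.023091
(b) Darcy-Weisbach: ΔP = f·(L/D)·½ρV²/1000 = 0.023091·(109/0.056)·½·1055·2.38²/1000 = 134.3 kPa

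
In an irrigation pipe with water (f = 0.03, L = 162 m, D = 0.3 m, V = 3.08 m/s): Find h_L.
Formula: h_L = f \frac{L}{D} \frac{V^2}{2g}
h_L = 0.03·(162/0.3)·3.08²/(2·9.81) = 7.833 m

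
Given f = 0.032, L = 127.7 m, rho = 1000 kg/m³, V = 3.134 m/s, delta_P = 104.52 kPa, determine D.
Formula: \Delta P = f \frac{L}{D} \frac{\rho V^2}{2}
Substituting knowns: 104.52 = 0.032·(127.7/D)·0.5·1000·3.134²/1000
Solving for D: D = 0.032·127.7·0.5·1000·3.134²/(104.52·1000) = 0.192 m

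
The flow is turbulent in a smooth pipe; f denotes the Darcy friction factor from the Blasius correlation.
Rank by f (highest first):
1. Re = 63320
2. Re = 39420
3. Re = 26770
Case 1: f = 0.01992
Case 2: f = 0.02243
Case 3: f = 0.0247
Ranking (highest first): 3, 2, 1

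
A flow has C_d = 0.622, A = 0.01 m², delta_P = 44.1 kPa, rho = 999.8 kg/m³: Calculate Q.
Formula: Q = C_d A \sqrt{\frac{2 \Delta P}{\rho}}
Q = 0.622·0.01·√(2·(44.1·1000)/999.8)·1000 = 58.42 L/s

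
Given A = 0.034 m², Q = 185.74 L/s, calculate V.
Formula: Q = A V
Substituting knowns: 185.74 = 0.034·V·1000
Solving for V: V = (185.74/1000)/0.034 = 5.463 m/s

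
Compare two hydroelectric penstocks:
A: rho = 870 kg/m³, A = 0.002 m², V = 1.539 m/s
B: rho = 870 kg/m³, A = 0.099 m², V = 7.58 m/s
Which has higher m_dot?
m_dot(A) = 2.678 kg/s, m_dot(B) = 652.9 kg/s. Answer: B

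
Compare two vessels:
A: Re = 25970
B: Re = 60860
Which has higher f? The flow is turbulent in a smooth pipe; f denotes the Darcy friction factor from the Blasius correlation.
f(A) = 0.02489, f(B) = 0.02012. Answer: A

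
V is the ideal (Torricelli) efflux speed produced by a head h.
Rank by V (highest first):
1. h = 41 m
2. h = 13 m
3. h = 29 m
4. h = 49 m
Case 1: V = 28.36 m/s
Case 2: V = 15.97 m/s
Case 3: V = 23.85 m/s
Case 4: V = 31.01 m/s
Ranking (highest first): 4, 1, 3, 2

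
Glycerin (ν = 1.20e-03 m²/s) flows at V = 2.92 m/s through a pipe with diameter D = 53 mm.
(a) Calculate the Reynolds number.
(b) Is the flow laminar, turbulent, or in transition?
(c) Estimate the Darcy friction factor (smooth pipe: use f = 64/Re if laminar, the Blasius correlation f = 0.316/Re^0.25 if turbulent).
(a) Re = V·D/ν = 2.92·0.053/1.20e-03 = 128.97
(b) Flow regime: laminar (Re < 2300)
(c) Friction factor: f = 64/Re = 64/128.97 = 0.4962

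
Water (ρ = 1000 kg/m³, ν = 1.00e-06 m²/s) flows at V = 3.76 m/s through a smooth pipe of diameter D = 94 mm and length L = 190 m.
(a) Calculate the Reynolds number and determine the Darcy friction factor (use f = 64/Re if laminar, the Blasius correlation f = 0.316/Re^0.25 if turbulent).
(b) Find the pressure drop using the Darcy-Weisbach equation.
(a) Re = V·D/ν = 3.76·0.094/1.00e-06 = 353440 → turbulent (Re > 4000); f = 0.316/Re^0.25 = 0.316/353440^0.25 = 0.01296 (Blasius is strictly valid for Re ≲ 1e5; used here as the smooth-pipe estimate the problem specifies)
(b) Darcy-Weisbach: ΔP = f·(L/D)·½ρV²/1000 = 0.01296·(190/0.094)·½·1000·3.76²/1000 = 185.2 kPa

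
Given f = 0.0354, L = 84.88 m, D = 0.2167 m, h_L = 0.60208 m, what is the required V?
Formula: h_L = f \frac{L}{D} \frac{V^2}{2g}
Substituting knowns: 0.60208 = 0.0354·(84.88/0.2167)·V²/(2·9.81)
Solving for V: V = √(0.60208·2·9.81/(0.0354·(84.88/0.2167))) = 0.923 m/s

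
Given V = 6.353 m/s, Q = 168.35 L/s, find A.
Formula: Q = A V
Substituting knowns: 168.35 = A·6.353·1000
Solving for A: A = (168.35/1000)/6.353 = 0.0265 m²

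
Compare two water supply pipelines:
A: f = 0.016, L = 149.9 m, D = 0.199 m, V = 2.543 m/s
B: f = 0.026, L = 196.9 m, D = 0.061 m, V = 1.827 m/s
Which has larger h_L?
h_L(A) = 3.972 m, h_L(B) = 14.28 m. Answer: B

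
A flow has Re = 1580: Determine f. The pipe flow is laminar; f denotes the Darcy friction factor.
Formula: f = \frac{64}{Re}
f = 64/1580 = 0.04051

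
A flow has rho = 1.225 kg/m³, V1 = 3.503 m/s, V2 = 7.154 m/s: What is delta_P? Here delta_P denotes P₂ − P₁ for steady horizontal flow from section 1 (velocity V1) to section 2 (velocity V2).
Formula: \Delta P = \frac{1}{2} \rho (V_1^2 - V_2^2)
delta_P = 0.5·1.225·(3.503² − 7.154²)/1000 = -0.02383 kPa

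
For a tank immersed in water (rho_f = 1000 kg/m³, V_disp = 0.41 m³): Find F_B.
Formula: F_B = \rho_f g V_{disp}
F_B = 1000·9.81·0.41 = 4022 N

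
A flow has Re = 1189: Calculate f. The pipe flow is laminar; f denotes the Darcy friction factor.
Formula: f = \frac{64}{Re}
f = 64/1189 = 0.05383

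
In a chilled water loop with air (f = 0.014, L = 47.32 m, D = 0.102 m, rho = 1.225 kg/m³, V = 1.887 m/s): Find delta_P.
Formula: \Delta P = f \frac{L}{D} \frac{\rho V^2}{2}
delta_P = 0.014·(47.32/0.102)·0.5·1.225·1.887²/1000 = 0.01417 kPa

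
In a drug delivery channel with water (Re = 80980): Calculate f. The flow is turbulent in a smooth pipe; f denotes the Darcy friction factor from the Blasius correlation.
Formula: f = \frac{0.316}{Re^{0.25}}
f = 0.316/80980^0.25 = 0.01873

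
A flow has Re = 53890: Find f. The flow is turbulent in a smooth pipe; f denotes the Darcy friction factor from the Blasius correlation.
Formula: f = \frac{0.316}{Re^{0.25}}
f = 0.316/53890^0.25 = 0.02074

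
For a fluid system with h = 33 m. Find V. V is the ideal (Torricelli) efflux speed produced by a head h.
Formula: V = \sqrt{2 g h}
V = √(2·9.81·33) = 25.45 m/s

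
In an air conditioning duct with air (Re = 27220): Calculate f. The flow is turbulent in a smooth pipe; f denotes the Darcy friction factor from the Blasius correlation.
Formula: f = \frac{0.316}{Re^{0.25}}
f = 0.316/27220^0.25 = 0.0246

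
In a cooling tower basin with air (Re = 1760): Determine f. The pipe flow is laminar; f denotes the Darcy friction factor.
Formula: f = \frac{64}{Re}
f = 64/1760 = 0.03636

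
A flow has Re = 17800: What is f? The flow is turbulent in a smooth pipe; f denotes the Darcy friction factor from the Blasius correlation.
Formula: f = \frac{0.316}{Re^{0.25}}
f = 0.316/17800^0.25 = 0.02736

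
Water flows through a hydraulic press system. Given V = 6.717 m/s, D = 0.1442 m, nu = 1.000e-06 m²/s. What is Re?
Formula: Re = \frac{V D}{\nu}
Re = 6.717·0.1442/1.000e-06 = 968591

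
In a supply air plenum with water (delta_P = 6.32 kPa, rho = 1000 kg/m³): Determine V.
Formula: V = \sqrt{\frac{2 \Delta P}{\rho}}
V = √(2·(6.32·1000)/1000) = 3.555 m/s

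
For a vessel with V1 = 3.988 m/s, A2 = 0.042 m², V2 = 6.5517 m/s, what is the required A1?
Formula: V_2 = \frac{A_1 V_1}{A_2}
Substituting knowns: 6.5517 = A1·3.988/0.042
Solving for A1: A1 = 6.5517·0.042/3.988 = 0.069 m²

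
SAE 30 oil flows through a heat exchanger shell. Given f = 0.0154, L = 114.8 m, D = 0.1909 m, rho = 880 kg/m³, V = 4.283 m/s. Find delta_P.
Formula: \Delta P = f \frac{L}{D} \frac{\rho V^2}{2}
delta_P = 0.0154·(114.8/0.1909)·0.5·880·4.283²/1000 = 74.75 kPa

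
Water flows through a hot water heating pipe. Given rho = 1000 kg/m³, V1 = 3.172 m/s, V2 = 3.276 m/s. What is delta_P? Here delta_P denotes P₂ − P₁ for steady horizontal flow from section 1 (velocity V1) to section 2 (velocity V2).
Formula: \Delta P = \frac{1}{2} \rho (V_1^2 - V_2^2)
delta_P = 0.5·1000·(3.172² − 3.276²)/1000 = -0.3353 kPa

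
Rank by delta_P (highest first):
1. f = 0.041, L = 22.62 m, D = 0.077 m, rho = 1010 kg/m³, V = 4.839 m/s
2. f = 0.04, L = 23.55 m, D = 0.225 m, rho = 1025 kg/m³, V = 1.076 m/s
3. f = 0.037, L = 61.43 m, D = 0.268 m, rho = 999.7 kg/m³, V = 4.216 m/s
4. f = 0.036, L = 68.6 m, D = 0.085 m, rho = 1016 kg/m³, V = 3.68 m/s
Case 1: delta_P = 142.4 kPa
Case 2: delta_P = 2.484 kPa
Case 3: delta_P = 75.35 kPa
Case 4: delta_P = 199.9 kPa
Ranking (highest first): 4, 1, 3, 2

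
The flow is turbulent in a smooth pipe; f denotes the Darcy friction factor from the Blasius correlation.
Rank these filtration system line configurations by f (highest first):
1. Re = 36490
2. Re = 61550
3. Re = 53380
Case 1: f = 0.02286
Case 2: f = 0.02006
Case 3: f = 0.02079
Ranking (highest first): 1, 3, 2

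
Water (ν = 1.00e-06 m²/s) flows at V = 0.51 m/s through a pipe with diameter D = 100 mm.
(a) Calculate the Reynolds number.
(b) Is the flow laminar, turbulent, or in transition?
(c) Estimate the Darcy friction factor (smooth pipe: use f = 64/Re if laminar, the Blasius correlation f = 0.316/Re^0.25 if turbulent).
(a) Re = V·D/ν = 0.51·0.1/1.00e-06 = 51000
(b) Flow regime: turbulent (Re > 4000)
(c) Friction factor: f = 0.316/Re^0.25 = 0.316/51000^0.25 = 0.02103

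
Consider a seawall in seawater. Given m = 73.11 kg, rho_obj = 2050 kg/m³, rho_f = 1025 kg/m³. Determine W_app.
Formula: W_{app} = mg\left(1 - \frac{\rho_f}{\rho_{obj}}\right)
W_app = 73.11·9.81·(1 − 1025/2050) = 358.6 N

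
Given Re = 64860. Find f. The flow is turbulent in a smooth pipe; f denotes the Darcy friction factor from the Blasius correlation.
Formula: f = \frac{0.316}{Re^{0.25}}
f = 0.316/64860^0.25 = 0.0198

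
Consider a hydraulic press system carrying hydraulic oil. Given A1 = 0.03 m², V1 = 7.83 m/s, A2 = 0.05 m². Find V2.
Formula: V_2 = \frac{A_1 V_1}{A_2}
V2 = 0.03·7.83/0.05 = 4.698 m/s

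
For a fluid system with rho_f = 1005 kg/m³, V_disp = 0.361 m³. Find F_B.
Formula: F_B = \rho_f g V_{disp}
F_B = 1005·9.81·0.361 = 3559 N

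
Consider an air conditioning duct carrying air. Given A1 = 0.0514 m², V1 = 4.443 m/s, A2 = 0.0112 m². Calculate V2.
Formula: V_2 = \frac{A_1 V_1}{A_2}
V2 = 0.0514·4.443/0.0112 = 20.39 m/s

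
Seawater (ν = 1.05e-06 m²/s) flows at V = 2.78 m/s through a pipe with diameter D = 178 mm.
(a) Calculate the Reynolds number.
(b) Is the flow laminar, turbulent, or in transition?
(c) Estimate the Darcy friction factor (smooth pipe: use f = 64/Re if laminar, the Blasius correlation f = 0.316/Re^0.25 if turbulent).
(a) Re = V·D/ν = 2.78·0.178/1.05e-06 = 471280
(b) Flow regime: turbulent (Re > 4000)
(c) Friction factor: f = 0.316/Re^0.25 = 0.316/471280^0.25 = 0.01206 (Blasius is strictly valid for Re ≲ 1e5; used here as the smooth-pipe estimate the problem specifies)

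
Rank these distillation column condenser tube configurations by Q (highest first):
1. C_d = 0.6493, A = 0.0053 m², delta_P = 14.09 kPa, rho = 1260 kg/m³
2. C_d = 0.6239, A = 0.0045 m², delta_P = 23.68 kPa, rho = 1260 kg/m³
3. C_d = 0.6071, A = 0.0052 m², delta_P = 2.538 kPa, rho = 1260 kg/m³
Case 1: Q = 16.27 L/s
Case 2: Q = 17.21 L/s
Case 3: Q = 6.336 L/s
Ranking (highest first): 2, 1, 3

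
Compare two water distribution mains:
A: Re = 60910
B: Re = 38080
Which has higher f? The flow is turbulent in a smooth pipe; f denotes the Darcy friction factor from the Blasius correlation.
f(A) = 0.02011, f(B) = 0.02262. Answer: B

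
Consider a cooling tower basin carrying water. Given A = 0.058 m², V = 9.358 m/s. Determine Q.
Formula: Q = A V
Q = 0.058·9.358·1000 = 542.8 L/s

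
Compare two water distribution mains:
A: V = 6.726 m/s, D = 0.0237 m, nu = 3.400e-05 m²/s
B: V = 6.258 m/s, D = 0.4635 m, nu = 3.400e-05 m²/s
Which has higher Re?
Re(A) = 4688, Re(B) = 85311. Answer: B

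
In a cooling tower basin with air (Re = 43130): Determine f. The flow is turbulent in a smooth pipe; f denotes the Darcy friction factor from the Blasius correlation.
Formula: f = \frac{0.316}{Re^{0.25}}
f = 0.316/43130^0.25 = 0.02193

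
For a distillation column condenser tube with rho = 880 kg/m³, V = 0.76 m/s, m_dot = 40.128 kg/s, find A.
Formula: \dot{m} = \rho A V
Substituting knowns: 40.128 = 880·A·0.76
Solving for A: A = 40.128/(880·0.76) = 0.06 m²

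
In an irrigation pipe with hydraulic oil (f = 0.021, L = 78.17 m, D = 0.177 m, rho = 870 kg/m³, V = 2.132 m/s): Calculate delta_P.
Formula: \Delta P = f \frac{L}{D} \frac{\rho V^2}{2}
delta_P = 0.021·(78.17/0.177)·0.5·870·2.132²/1000 = 18.34 kPa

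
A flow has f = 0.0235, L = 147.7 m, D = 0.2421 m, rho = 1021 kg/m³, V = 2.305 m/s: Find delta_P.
Formula: \Delta P = f \frac{L}{D} \frac{\rho V^2}{2}
delta_P = 0.0235·(147.7/0.2421)·0.5·1021·2.305²/1000 = 38.89 kPa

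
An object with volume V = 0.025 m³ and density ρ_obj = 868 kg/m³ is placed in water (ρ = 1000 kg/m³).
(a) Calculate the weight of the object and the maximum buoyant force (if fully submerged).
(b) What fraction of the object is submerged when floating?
(a) W=rho_obj*g*V=868*9.81*0.025=212.9 N; F_B(max)=rho*g*V=1000*9.81*0.025=245.2 N
(b) Floating fraction=rho_obj/rho=868/1000=0.868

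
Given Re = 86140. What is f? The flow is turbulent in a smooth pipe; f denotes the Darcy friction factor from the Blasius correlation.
Formula: f = \frac{0.316}{Re^{0.25}}
f = 0.316/86140^0.25 = 0.01845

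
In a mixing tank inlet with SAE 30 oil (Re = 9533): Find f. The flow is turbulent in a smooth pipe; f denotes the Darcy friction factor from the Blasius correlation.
Formula: f = \frac{0.316}{Re^{0.25}}
f = 0.316/9533^0.25 = 0.03198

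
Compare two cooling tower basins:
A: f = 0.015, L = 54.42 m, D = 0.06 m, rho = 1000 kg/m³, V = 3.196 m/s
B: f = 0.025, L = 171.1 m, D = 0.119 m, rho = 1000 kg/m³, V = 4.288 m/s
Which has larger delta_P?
delta_P(A) = 69.48 kPa, delta_P(B) = 330.5 kPa. Answer: B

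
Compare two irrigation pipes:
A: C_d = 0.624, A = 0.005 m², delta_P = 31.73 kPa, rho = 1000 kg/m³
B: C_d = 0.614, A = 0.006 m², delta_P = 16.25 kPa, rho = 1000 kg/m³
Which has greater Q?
Q(A) = 24.85 L/s, Q(B) = 21 L/s. Answer: A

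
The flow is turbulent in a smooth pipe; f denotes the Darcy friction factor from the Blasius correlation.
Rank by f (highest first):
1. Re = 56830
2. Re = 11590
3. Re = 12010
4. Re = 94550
Case 1: f = 0.02047
Case 2: f = 0.03046
Case 3: f = 0.03019
Case 4: f = 0.01802
Ranking (highest first): 2, 3, 1, 4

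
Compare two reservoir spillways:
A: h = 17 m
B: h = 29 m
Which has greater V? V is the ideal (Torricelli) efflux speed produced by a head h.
V(A) = 18.26 m/s, V(B) = 23.85 m/s. Answer: B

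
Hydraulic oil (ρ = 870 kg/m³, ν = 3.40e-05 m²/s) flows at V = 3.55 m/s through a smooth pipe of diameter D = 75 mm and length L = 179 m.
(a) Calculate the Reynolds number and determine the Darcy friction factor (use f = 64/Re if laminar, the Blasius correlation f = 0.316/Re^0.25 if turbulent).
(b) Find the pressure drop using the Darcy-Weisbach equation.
(a) Re = V·D/ν = 3.55·0.075/3.40e-05 = 7830.9 → turbulent (Re > 4000); f = 0.316/Re^0.25 = 0.316/7830.9^0.25 = 0.033592
(b) Darcy-Weisbach: ΔP = f·(L/D)·½ρV²/1000 = 0.033592·(179/0.075)·½·870·3.55²/1000 = 439.5 kPa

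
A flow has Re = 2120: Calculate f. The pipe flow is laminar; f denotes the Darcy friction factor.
Formula: f = \frac{64}{Re}
f = 64/2120 = 0.03019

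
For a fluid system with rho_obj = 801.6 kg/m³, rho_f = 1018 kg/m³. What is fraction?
Formula: f_{sub} = \frac{\rho_{obj}}{\rho_f}
fraction = 801.6/1018 = 0.7874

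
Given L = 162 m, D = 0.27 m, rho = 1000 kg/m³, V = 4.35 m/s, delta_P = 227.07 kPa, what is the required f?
Formula: \Delta P = f \frac{L}{D} \frac{\rho V^2}{2}
Substituting knowns: 227.07 = f·(162/0.27)·0.5·1000·4.35²/1000
Solving for f: f = (227.07·1000)/((162/0.27)·0.5·1000·4.35²) = 0.04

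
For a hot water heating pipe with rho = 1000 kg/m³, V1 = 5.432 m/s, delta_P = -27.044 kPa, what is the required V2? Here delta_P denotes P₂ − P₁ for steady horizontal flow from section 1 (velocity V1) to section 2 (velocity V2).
Formula: \Delta P = \frac{1}{2} \rho (V_1^2 - V_2^2)
Substituting knowns: -27.044 = 0.5·1000·(5.432² − V2²)/1000
Solving for V2: V2 = √(5.432² − 2·(-27.044·1000)/1000) = 9.143 m/s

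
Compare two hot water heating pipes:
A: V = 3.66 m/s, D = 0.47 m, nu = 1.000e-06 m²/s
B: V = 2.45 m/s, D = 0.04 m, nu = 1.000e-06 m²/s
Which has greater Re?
Re(A) = 1.720e+06, Re(B) = 98000. Answer: A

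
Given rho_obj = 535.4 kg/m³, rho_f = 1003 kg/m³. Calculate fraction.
Formula: f_{sub} = \frac{\rho_{obj}}{\rho_f}
fraction = 535.4/1003 = 0.5338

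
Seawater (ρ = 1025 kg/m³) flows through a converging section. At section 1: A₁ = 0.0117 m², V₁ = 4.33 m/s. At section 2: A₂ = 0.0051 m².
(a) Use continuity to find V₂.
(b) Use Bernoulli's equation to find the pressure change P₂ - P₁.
(a) Continuity: A₁V₁=A₂V₂ -> V₂=A₁V₁/A₂=0.0117*4.33/0.0051=9.93 m/s
(b) Bernoulli: P₂-P₁=0.5*rho*(V₁^2-V₂^2)/1000=0.5*1025*(4.33^2-9.93^2)/1000=-40.93 kPa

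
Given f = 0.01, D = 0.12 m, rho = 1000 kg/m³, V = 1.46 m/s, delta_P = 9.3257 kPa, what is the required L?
Formula: \Delta P = f \frac{L}{D} \frac{\rho V^2}{2}
Substituting knowns: 9.3257 = 0.01·(L/0.12)·0.5·1000·1.46²/1000
Solving for L: L = (9.3257·1000)·0.12/(0.01·0.5·1000·1.46²) = 105 m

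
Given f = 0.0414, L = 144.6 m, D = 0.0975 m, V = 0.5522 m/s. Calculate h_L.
Formula: h_L = f \frac{L}{D} \frac{V^2}{2g}
h_L = 0.0414·(144.6/0.0975)·0.5522²/(2·9.81) = 0.9542 m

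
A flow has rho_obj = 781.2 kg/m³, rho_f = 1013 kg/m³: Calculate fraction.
Formula: f_{sub} = \frac{\rho_{obj}}{\rho_f}
fraction = 781.2/1013 = 0.7712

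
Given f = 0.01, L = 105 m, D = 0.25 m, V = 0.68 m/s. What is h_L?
Formula: h_L = f \frac{L}{D} \frac{V^2}{2g}
h_L = 0.01·(105/0.25)·0.68²/(2·9.81) = 0.09898 m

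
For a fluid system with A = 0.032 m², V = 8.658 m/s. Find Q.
Formula: Q = A V
Q = 0.032·8.658·1000 = 277.1 L/s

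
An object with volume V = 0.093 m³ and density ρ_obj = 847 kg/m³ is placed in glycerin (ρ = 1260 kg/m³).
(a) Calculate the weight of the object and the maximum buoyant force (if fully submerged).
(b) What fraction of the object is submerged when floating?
(a) W=rho_obj*g*V=847*9.81*0.093=772.7 N; F_B(max)=rho*g*V=1260*9.81*0.093=1149.5 N
(b) Floating fraction=rho_obj/rho=847/1260=0.672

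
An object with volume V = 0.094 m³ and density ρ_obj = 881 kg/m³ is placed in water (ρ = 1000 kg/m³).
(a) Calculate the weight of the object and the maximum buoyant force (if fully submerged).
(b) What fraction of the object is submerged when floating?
(a) W=rho_obj*g*V=881*9.81*0.094=812.4 N; F_B(max)=rho*g*V=1000*9.81*0.094=922.1 N
(b) Floating fraction=rho_obj/rho=881/1000=0.881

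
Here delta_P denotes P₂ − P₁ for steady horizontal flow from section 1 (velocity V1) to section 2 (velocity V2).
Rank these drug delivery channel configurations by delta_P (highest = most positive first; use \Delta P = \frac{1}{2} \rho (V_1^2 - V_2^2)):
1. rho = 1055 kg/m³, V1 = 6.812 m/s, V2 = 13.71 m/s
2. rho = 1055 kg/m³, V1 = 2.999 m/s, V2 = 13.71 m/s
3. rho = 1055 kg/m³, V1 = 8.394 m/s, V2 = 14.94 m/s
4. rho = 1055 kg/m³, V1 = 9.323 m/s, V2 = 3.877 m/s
Case 1: delta_P = -74.67 kPa
Case 2: delta_P = -94.41 kPa
Case 3: delta_P = -80.57 kPa
Case 4: delta_P = 37.92 kPa
Ranking (highest first): 4, 1, 3, 2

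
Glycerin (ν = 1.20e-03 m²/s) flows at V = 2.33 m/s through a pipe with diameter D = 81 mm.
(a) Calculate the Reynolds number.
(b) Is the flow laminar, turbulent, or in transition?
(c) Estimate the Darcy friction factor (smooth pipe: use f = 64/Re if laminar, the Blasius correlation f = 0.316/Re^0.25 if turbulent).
(a) Re = V·D/ν = 2.33·0.081/1.20e-03 = 157.28
(b) Flow regime: laminar (Re < 2300)
(c) Friction factor: f = 64/Re = 64/157.28 = 0.4069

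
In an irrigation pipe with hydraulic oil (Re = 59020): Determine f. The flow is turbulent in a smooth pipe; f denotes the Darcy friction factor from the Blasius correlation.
Formula: f = \frac{0.316}{Re^{0.25}}
f = 0.316/59020^0.25 = 0.02027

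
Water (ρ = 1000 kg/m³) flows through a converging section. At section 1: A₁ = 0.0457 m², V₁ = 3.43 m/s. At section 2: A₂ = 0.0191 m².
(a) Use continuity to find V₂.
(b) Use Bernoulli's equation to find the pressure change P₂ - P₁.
(a) Continuity: A₁V₁=A₂V₂ -> V₂=A₁V₁/A₂=0.0457*3.43/0.0191=8.21 m/s
(b) Bernoulli: P₂-P₁=0.5*rho*(V₁^2-V₂^2)/1000=0.5*1000*(3.43^2-8.21^2)/1000=-27.82 kPa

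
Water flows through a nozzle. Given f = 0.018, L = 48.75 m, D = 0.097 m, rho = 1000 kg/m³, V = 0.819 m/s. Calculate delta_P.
Formula: \Delta P = f \frac{L}{D} \frac{\rho V^2}{2}
delta_P = 0.018·(48.75/0.097)·0.5·1000·0.819²/1000 = 3.034 kPa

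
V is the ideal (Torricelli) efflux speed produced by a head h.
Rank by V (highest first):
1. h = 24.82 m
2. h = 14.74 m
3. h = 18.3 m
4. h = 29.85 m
Case 1: V = 22.07 m/s
Case 2: V = 17.01 m/s
Case 3: V = 18.95 m/s
Case 4: V = 24.2 m/s
Ranking (highest first): 4, 1, 3, 2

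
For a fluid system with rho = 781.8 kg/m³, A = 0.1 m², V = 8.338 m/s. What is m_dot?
Formula: \dot{m} = \rho A V
m_dot = 781.8·0.1·8.338 = 651.9 kg/s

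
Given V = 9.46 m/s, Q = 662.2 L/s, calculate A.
Formula: Q = A V
Substituting knowns: 662.2 = A·9.46·1000
Solving for A: A = (662.2/1000)/9.46 = 0.07 m²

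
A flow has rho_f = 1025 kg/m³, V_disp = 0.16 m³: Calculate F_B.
Formula: F_B = \rho_f g V_{disp}
F_B = 1025·9.81·0.16 = 1609 N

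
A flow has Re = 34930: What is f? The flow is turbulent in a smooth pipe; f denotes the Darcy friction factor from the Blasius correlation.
Formula: f = \frac{0.316}{Re^{0.25}}
f = 0.316/34930^0.25 = 0.02311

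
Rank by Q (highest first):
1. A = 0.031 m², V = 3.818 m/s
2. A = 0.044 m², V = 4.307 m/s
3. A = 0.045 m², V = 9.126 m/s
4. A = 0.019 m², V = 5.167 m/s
Case 1: Q = 118.4 L/s
Case 2: Q = 189.5 L/s
Case 3: Q = 410.7 L/s
Case 4: Q = 98.17 L/s
Ranking (highest first): 3, 2, 1, 4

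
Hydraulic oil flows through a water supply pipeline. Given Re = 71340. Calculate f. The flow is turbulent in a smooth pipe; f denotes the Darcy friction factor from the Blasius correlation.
Formula: f = \frac{0.316}{Re^{0.25}}
f = 0.316/71340^0.25 = 0.01934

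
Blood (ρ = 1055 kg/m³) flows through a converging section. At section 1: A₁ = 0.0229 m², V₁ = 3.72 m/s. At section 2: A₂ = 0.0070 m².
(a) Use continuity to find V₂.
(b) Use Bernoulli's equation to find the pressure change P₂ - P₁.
(a) Continuity: A₁V₁=A₂V₂ -> V₂=A₁V₁/A₂=0.0229*3.72/0.0070=12.17 m/s
(b) Bernoulli: P₂-P₁=0.5*rho*(V₁^2-V₂^2)/1000=0.5*1055*(3.72^2-12.17^2)/1000=-70.83 kPa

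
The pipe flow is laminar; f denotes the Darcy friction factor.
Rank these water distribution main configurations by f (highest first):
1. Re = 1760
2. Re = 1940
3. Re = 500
Case 1: f = 0.03636
Case 2: f = 0.03299
Case 3: f = 0.128
Ranking (highest first): 3, 1, 2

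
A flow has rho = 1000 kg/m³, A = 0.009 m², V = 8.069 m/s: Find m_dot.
Formula: \dot{m} = \rho A V
m_dot = 1000·0.009·8.069 = 72.62 kg/s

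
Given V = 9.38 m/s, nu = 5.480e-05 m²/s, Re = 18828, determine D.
Formula: Re = \frac{V D}{\nu}
Substituting knowns: 18828 = 9.38·D/5.480e-05
Solving for D: D = 18828·5.480e-05/9.38 = 0.11 m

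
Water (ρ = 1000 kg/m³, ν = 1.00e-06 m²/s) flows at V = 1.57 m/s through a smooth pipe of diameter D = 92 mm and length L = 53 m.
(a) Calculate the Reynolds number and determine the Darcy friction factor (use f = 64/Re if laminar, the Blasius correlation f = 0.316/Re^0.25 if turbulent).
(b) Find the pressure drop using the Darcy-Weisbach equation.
(a) Re = V·D/ν = 1.57·0.092/1.00e-06 = 144440 → turbulent (Re > 4000); f = 0.316/Re^0.25 = 0.316/144440^0.25 = 0.016209 (Blasius is strictly valid for Re ≲ 1e5; used here as the smooth-pipe estimate the problem specifies)
(b) Darcy-Weisbach: ΔP = f·(L/D)·½ρV²/1000 = 0.016209·(53/0.092)·½·1000·1.57²/1000 = 11.51 kPa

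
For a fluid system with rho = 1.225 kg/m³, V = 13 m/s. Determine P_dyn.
Formula: P_{dyn} = \frac{1}{2} \rho V^2
P_dyn = 0.5·1.225·13²/1000 = 0.1035 kPa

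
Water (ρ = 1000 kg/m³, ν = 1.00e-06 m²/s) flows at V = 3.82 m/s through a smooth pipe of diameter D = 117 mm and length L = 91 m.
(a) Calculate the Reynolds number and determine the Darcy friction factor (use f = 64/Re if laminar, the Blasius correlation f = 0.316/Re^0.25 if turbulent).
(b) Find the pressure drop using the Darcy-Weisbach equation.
(a) Re = V·D/ν = 3.82·0.117/1.00e-06 = 446940 → turbulent (Re > 4000); f = 0.316/Re^0.25 = 0.316/446940^0.25 = 0.012222 (Blasius is strictly valid for Re ≲ 1e5; used here as the smooth-pipe estimate the problem specifies)
(b) Darcy-Weisbach: ΔP = f·(L/D)·½ρV²/1000 = 0.012222·(91/0.117)·½·1000·3.82²/1000 = 69.36 kPa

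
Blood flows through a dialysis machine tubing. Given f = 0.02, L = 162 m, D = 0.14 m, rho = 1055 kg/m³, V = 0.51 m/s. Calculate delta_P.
Formula: \Delta P = f \frac{L}{D} \frac{\rho V^2}{2}
delta_P = 0.02·(162/0.14)·0.5·1055·0.51²/1000 = 3.175 kPa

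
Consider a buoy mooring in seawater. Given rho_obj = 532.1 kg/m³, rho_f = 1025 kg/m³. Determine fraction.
Formula: f_{sub} = \frac{\rho_{obj}}{\rho_f}
fraction = 532.1/1025 = 0.5191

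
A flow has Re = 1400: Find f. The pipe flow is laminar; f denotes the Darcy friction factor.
Formula: f = \frac{64}{Re}
f = 64/1400 = 0.04571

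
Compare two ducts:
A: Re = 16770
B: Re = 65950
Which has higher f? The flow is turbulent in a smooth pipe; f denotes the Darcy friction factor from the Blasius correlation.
f(A) = 0.02777, f(B) = 0.01972. Answer: A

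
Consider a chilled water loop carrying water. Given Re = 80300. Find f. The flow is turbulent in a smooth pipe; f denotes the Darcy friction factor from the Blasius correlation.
Formula: f = \frac{0.316}{Re^{0.25}}
f = 0.316/80300^0.25 = 0.01877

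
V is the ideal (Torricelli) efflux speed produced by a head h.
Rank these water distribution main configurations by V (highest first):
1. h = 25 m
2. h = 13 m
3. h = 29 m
Case 1: V = 22.15 m/s
Case 2: V = 15.97 m/s
Case 3: V = 23.85 m/s
Ranking (highest first): 3, 1, 2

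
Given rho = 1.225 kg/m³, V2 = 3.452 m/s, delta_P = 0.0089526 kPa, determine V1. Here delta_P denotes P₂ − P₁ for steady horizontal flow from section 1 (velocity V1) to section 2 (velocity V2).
Formula: \Delta P = \frac{1}{2} \rho (V_1^2 - V_2^2)
Substituting knowns: 0.0089526 = 0.5·1.225·(V1² − 3.452²)/1000
Solving for V1: V1 = √(3.452² + 2·(0.0089526·1000)/1.225) = 5.151 m/s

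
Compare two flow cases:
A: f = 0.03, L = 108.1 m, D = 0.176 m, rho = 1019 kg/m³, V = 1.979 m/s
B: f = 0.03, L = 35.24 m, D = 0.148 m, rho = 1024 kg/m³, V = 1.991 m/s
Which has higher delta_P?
delta_P(A) = 36.77 kPa, delta_P(B) = 14.5 kPa. Answer: A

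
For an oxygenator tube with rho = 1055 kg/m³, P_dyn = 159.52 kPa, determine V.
Formula: P_{dyn} = \frac{1}{2} \rho V^2
Substituting knowns: 159.52 = 0.5·1055·V²/1000
Solving for V: V = √(2·(159.52·1000)/1055) = 17.39 m/s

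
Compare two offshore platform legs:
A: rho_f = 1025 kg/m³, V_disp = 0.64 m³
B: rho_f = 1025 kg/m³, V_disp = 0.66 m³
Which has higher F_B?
F_B(A) = 6435 N, F_B(B) = 6636 N. Answer: B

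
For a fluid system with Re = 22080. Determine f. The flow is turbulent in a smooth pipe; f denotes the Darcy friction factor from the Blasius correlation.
Formula: f = \frac{0.316}{Re^{0.25}}
f = 0.316/22080^0.25 = 0.02592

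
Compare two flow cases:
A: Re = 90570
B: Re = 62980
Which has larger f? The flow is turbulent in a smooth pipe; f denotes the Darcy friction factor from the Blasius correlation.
f(A) = 0.01822, f(B) = 0.01995. Answer: B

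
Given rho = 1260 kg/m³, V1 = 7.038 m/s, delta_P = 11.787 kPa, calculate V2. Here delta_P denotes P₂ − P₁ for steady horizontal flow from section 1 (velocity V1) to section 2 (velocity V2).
Formula: \Delta P = \frac{1}{2} \rho (V_1^2 - V_2^2)
Substituting knowns: 11.787 = 0.5·1260·(7.038² − V2²)/1000
Solving for V2: V2 = √(7.038² − 2·(11.787·1000)/1260) = 5.552 m/s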